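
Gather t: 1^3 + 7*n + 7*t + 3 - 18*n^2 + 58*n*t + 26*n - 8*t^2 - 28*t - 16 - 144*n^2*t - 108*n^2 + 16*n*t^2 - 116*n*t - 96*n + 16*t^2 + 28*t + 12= -126*n^2 - 63*n + t^2*(16*n + 8) + t*(-144*n^2 - 58*n + 7)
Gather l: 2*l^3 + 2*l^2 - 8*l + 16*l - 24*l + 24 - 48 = 2*l^3 + 2*l^2 - 16*l - 24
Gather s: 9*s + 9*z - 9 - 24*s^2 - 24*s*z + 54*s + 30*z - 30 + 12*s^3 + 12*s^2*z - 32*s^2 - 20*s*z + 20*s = 12*s^3 + s^2*(12*z - 56) + s*(83 - 44*z) + 39*z - 39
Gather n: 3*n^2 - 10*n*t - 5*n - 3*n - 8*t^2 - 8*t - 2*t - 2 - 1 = 3*n^2 + n*(-10*t - 8) - 8*t^2 - 10*t - 3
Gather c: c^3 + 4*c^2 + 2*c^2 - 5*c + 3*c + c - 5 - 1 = c^3 + 6*c^2 - c - 6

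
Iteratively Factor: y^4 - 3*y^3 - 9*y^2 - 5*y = (y - 5)*(y^3 + 2*y^2 + y) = (y - 5)*(y + 1)*(y^2 + y) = (y - 5)*(y + 1)^2*(y)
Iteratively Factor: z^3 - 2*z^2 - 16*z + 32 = (z + 4)*(z^2 - 6*z + 8) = (z - 4)*(z + 4)*(z - 2)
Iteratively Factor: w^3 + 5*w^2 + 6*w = (w + 2)*(w^2 + 3*w) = (w + 2)*(w + 3)*(w)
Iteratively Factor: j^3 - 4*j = (j - 2)*(j^2 + 2*j) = (j - 2)*(j + 2)*(j)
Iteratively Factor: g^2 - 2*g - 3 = (g + 1)*(g - 3)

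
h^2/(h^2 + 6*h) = h/(h + 6)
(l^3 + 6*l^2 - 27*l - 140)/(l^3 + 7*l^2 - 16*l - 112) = (l - 5)/(l - 4)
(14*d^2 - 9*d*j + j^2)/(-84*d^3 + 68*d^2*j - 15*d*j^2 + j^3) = -1/(6*d - j)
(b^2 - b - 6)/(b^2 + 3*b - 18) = (b + 2)/(b + 6)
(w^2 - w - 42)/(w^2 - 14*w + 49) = (w + 6)/(w - 7)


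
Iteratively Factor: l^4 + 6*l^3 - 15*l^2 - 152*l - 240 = (l - 5)*(l^3 + 11*l^2 + 40*l + 48) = (l - 5)*(l + 4)*(l^2 + 7*l + 12) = (l - 5)*(l + 4)^2*(l + 3)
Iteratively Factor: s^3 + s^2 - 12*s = (s - 3)*(s^2 + 4*s) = (s - 3)*(s + 4)*(s)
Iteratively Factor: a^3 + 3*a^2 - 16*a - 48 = (a + 4)*(a^2 - a - 12) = (a - 4)*(a + 4)*(a + 3)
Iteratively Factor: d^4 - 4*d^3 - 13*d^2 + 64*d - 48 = (d - 4)*(d^3 - 13*d + 12) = (d - 4)*(d + 4)*(d^2 - 4*d + 3) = (d - 4)*(d - 3)*(d + 4)*(d - 1)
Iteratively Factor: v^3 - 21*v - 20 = (v + 4)*(v^2 - 4*v - 5) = (v + 1)*(v + 4)*(v - 5)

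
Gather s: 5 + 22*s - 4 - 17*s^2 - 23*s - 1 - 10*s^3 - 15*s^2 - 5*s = -10*s^3 - 32*s^2 - 6*s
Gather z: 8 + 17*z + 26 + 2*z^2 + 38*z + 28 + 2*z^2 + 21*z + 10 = 4*z^2 + 76*z + 72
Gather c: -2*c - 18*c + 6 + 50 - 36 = 20 - 20*c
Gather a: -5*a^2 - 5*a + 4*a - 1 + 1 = -5*a^2 - a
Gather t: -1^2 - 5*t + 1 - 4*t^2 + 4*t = -4*t^2 - t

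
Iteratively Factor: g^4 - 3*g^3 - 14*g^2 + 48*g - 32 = (g + 4)*(g^3 - 7*g^2 + 14*g - 8) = (g - 1)*(g + 4)*(g^2 - 6*g + 8) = (g - 2)*(g - 1)*(g + 4)*(g - 4)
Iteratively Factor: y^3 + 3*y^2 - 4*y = (y)*(y^2 + 3*y - 4) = y*(y + 4)*(y - 1)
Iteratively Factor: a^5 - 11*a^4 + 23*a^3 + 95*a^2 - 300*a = (a - 5)*(a^4 - 6*a^3 - 7*a^2 + 60*a) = (a - 5)^2*(a^3 - a^2 - 12*a) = (a - 5)^2*(a - 4)*(a^2 + 3*a) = (a - 5)^2*(a - 4)*(a + 3)*(a)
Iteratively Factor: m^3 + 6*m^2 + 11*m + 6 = (m + 1)*(m^2 + 5*m + 6) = (m + 1)*(m + 3)*(m + 2)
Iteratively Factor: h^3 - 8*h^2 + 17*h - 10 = (h - 2)*(h^2 - 6*h + 5) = (h - 2)*(h - 1)*(h - 5)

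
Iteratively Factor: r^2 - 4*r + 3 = (r - 1)*(r - 3)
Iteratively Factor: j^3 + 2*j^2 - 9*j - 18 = (j + 3)*(j^2 - j - 6) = (j - 3)*(j + 3)*(j + 2)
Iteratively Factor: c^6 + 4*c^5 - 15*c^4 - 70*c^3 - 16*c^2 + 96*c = (c + 2)*(c^5 + 2*c^4 - 19*c^3 - 32*c^2 + 48*c) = (c + 2)*(c + 3)*(c^4 - c^3 - 16*c^2 + 16*c) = (c + 2)*(c + 3)*(c + 4)*(c^3 - 5*c^2 + 4*c) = c*(c + 2)*(c + 3)*(c + 4)*(c^2 - 5*c + 4) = c*(c - 4)*(c + 2)*(c + 3)*(c + 4)*(c - 1)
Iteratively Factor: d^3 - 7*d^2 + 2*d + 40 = (d + 2)*(d^2 - 9*d + 20) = (d - 5)*(d + 2)*(d - 4)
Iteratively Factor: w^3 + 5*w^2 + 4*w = (w)*(w^2 + 5*w + 4) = w*(w + 4)*(w + 1)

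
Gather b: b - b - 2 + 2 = 0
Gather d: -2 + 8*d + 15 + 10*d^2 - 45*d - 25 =10*d^2 - 37*d - 12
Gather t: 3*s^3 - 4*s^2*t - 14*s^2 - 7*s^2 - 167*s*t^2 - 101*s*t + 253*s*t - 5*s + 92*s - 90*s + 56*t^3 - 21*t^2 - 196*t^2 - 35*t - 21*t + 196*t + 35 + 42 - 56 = 3*s^3 - 21*s^2 - 3*s + 56*t^3 + t^2*(-167*s - 217) + t*(-4*s^2 + 152*s + 140) + 21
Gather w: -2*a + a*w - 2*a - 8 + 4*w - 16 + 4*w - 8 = -4*a + w*(a + 8) - 32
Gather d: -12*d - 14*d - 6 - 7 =-26*d - 13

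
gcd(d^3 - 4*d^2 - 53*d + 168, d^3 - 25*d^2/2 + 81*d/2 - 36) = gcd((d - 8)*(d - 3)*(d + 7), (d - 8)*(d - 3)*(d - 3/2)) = d^2 - 11*d + 24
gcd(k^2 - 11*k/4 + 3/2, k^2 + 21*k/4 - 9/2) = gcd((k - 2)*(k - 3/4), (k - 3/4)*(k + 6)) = k - 3/4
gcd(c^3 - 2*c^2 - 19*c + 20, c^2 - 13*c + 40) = c - 5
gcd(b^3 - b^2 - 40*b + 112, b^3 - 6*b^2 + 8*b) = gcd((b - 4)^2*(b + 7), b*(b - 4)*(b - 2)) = b - 4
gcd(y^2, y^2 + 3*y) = y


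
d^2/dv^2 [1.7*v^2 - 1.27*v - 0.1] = 3.40000000000000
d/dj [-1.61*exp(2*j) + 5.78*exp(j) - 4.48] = (5.78 - 3.22*exp(j))*exp(j)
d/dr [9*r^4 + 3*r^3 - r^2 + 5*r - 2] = 36*r^3 + 9*r^2 - 2*r + 5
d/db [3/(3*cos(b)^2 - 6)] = 4*sin(2*b)/(3 - cos(2*b))^2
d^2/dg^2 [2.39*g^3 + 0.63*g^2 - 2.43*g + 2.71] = 14.34*g + 1.26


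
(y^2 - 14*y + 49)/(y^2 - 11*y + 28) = (y - 7)/(y - 4)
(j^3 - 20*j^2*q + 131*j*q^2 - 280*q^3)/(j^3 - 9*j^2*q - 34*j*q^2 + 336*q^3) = (j - 5*q)/(j + 6*q)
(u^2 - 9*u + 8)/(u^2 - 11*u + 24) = (u - 1)/(u - 3)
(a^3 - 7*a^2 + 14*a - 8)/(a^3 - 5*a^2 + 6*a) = (a^2 - 5*a + 4)/(a*(a - 3))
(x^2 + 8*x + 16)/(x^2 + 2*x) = (x^2 + 8*x + 16)/(x*(x + 2))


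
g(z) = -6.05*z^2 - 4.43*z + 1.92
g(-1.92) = -11.88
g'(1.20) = -18.95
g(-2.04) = -14.22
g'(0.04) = -4.91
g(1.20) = -12.11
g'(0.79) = -13.99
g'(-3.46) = 37.44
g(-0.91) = 0.94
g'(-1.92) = 18.80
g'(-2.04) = 20.25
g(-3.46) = -55.18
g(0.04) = 1.73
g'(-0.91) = 6.58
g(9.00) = -528.00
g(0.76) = -4.94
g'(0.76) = -13.63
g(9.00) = -528.00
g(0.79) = -5.36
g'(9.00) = -113.33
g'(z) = -12.1*z - 4.43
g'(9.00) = -113.33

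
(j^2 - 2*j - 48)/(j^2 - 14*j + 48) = (j + 6)/(j - 6)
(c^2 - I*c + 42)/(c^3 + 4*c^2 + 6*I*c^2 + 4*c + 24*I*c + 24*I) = (c - 7*I)/(c^2 + 4*c + 4)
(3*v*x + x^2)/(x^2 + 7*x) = (3*v + x)/(x + 7)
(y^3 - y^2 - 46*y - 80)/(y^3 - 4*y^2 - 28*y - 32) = (y + 5)/(y + 2)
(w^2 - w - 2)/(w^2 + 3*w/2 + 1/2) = 2*(w - 2)/(2*w + 1)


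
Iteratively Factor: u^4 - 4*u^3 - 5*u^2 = (u - 5)*(u^3 + u^2) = u*(u - 5)*(u^2 + u) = u*(u - 5)*(u + 1)*(u)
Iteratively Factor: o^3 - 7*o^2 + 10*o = (o)*(o^2 - 7*o + 10) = o*(o - 5)*(o - 2)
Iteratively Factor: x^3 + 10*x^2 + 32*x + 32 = (x + 2)*(x^2 + 8*x + 16) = (x + 2)*(x + 4)*(x + 4)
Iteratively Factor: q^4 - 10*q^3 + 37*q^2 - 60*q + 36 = (q - 3)*(q^3 - 7*q^2 + 16*q - 12) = (q - 3)*(q - 2)*(q^2 - 5*q + 6) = (q - 3)*(q - 2)^2*(q - 3)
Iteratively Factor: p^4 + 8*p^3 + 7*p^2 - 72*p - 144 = (p + 4)*(p^3 + 4*p^2 - 9*p - 36) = (p + 4)^2*(p^2 - 9) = (p + 3)*(p + 4)^2*(p - 3)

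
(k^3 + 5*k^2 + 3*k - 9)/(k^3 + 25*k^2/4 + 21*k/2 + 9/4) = 4*(k - 1)/(4*k + 1)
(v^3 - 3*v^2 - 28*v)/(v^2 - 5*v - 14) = v*(v + 4)/(v + 2)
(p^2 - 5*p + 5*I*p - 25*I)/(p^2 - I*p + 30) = (p - 5)/(p - 6*I)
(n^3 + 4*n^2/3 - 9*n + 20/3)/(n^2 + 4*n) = n - 8/3 + 5/(3*n)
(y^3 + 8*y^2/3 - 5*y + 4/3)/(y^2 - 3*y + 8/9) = 3*(y^2 + 3*y - 4)/(3*y - 8)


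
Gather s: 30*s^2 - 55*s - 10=30*s^2 - 55*s - 10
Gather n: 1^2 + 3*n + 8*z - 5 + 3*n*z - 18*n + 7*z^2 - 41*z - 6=n*(3*z - 15) + 7*z^2 - 33*z - 10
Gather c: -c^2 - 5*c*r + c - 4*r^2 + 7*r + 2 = -c^2 + c*(1 - 5*r) - 4*r^2 + 7*r + 2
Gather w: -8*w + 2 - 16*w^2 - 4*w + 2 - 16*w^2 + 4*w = -32*w^2 - 8*w + 4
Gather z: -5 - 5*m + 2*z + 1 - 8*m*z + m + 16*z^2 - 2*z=-8*m*z - 4*m + 16*z^2 - 4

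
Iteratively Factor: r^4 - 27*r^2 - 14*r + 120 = (r - 5)*(r^3 + 5*r^2 - 2*r - 24) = (r - 5)*(r - 2)*(r^2 + 7*r + 12) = (r - 5)*(r - 2)*(r + 4)*(r + 3)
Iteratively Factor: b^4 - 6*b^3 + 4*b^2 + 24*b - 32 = (b - 4)*(b^3 - 2*b^2 - 4*b + 8) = (b - 4)*(b - 2)*(b^2 - 4) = (b - 4)*(b - 2)*(b + 2)*(b - 2)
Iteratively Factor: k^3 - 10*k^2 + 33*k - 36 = (k - 3)*(k^2 - 7*k + 12) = (k - 3)^2*(k - 4)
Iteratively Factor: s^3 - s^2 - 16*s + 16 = (s + 4)*(s^2 - 5*s + 4) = (s - 4)*(s + 4)*(s - 1)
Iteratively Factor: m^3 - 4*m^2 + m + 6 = (m - 3)*(m^2 - m - 2) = (m - 3)*(m - 2)*(m + 1)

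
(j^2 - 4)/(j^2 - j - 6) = (j - 2)/(j - 3)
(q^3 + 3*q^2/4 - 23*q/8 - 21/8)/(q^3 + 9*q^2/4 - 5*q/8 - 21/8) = (4*q^2 - 3*q - 7)/(4*q^2 + 3*q - 7)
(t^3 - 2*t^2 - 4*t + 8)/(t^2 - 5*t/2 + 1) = 2*(t^2 - 4)/(2*t - 1)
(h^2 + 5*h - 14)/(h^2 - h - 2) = (h + 7)/(h + 1)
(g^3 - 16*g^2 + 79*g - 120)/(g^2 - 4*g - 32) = (g^2 - 8*g + 15)/(g + 4)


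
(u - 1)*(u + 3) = u^2 + 2*u - 3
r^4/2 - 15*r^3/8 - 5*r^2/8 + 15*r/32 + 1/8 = (r/2 + 1/4)*(r - 4)*(r - 1/2)*(r + 1/4)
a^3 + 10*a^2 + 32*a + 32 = (a + 2)*(a + 4)^2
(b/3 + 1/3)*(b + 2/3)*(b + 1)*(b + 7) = b^4/3 + 29*b^3/9 + 7*b^2 + 17*b/3 + 14/9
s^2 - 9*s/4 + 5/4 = (s - 5/4)*(s - 1)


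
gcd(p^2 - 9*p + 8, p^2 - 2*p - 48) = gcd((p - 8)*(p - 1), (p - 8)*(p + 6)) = p - 8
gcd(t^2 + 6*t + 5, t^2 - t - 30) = t + 5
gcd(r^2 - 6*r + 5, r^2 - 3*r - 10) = r - 5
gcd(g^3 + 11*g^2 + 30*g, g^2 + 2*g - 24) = g + 6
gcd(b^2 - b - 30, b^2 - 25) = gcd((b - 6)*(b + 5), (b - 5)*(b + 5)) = b + 5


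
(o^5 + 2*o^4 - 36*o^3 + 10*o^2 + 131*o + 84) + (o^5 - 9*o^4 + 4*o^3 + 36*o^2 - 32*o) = 2*o^5 - 7*o^4 - 32*o^3 + 46*o^2 + 99*o + 84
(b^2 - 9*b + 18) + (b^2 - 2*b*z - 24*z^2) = 2*b^2 - 2*b*z - 9*b - 24*z^2 + 18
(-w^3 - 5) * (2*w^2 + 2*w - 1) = -2*w^5 - 2*w^4 + w^3 - 10*w^2 - 10*w + 5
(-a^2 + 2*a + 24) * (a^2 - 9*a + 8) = -a^4 + 11*a^3 - 2*a^2 - 200*a + 192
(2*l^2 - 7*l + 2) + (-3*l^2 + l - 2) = -l^2 - 6*l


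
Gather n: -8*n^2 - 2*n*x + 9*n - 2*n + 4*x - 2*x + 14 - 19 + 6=-8*n^2 + n*(7 - 2*x) + 2*x + 1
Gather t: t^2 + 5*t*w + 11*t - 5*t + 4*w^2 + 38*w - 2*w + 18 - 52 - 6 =t^2 + t*(5*w + 6) + 4*w^2 + 36*w - 40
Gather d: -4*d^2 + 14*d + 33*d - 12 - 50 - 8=-4*d^2 + 47*d - 70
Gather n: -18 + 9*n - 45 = 9*n - 63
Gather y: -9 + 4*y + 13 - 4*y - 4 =0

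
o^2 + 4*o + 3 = (o + 1)*(o + 3)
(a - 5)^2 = a^2 - 10*a + 25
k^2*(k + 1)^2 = k^4 + 2*k^3 + k^2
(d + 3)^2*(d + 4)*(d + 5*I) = d^4 + 10*d^3 + 5*I*d^3 + 33*d^2 + 50*I*d^2 + 36*d + 165*I*d + 180*I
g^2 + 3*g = g*(g + 3)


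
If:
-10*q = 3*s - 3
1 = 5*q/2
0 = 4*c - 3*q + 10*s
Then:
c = 17/15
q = 2/5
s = -1/3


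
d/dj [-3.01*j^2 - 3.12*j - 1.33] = -6.02*j - 3.12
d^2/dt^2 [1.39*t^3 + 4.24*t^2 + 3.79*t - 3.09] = 8.34*t + 8.48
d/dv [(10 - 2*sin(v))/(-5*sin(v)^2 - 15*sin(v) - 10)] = 2*(10*sin(v) + cos(v)^2 + 16)*cos(v)/(5*(sin(v)^2 + 3*sin(v) + 2)^2)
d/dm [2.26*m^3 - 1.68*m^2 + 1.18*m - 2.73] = 6.78*m^2 - 3.36*m + 1.18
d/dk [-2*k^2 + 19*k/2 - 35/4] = 19/2 - 4*k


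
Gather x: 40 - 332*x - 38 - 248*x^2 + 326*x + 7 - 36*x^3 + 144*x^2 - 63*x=-36*x^3 - 104*x^2 - 69*x + 9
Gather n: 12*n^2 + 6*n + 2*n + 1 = 12*n^2 + 8*n + 1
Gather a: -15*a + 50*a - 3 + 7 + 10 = 35*a + 14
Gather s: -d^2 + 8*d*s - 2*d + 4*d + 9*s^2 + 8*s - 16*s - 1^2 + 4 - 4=-d^2 + 2*d + 9*s^2 + s*(8*d - 8) - 1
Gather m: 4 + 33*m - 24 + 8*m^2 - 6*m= 8*m^2 + 27*m - 20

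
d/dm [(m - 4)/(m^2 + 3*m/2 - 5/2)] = 2*(-2*m^2 + 16*m + 7)/(4*m^4 + 12*m^3 - 11*m^2 - 30*m + 25)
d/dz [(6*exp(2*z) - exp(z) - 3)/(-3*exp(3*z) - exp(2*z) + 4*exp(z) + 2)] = (18*exp(4*z) - 6*exp(3*z) - 4*exp(2*z) + 18*exp(z) + 10)*exp(z)/(9*exp(6*z) + 6*exp(5*z) - 23*exp(4*z) - 20*exp(3*z) + 12*exp(2*z) + 16*exp(z) + 4)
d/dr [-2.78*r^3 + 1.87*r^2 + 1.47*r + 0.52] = -8.34*r^2 + 3.74*r + 1.47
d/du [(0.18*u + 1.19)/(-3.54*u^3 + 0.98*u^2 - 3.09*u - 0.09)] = (1.2744*u^3 + 12.4614*u^2 - 2.3324*u + 3.6609)/(12.5316*u^6 - 6.9384*u^5 + 22.8376*u^4 - 5.4192*u^3 + 9.3717*u^2 + 0.5562*u + 0.0081)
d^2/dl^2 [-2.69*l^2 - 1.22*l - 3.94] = -5.38000000000000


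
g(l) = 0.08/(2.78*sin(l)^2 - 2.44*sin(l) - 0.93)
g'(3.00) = -0.09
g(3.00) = -0.07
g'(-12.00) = -0.02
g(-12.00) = -0.06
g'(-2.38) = -0.08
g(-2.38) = 0.04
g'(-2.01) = -0.02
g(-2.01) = 0.02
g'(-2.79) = -5.68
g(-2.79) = 0.33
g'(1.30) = -0.13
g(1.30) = -0.11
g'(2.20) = 0.08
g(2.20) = -0.07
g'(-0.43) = 1.06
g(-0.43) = 0.14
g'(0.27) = 0.04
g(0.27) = -0.06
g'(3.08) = -0.15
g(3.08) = -0.07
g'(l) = 0.08*(-5.56*sin(l)*cos(l) + 2.44*cos(l))/(2.78*sin(l)^2 - 2.44*sin(l) - 0.93)^2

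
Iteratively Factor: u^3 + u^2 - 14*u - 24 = (u + 2)*(u^2 - u - 12) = (u - 4)*(u + 2)*(u + 3)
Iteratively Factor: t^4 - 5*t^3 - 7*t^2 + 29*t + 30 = (t - 5)*(t^3 - 7*t - 6) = (t - 5)*(t + 2)*(t^2 - 2*t - 3) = (t - 5)*(t + 1)*(t + 2)*(t - 3)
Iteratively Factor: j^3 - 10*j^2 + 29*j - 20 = (j - 1)*(j^2 - 9*j + 20) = (j - 5)*(j - 1)*(j - 4)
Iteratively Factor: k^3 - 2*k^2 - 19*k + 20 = (k + 4)*(k^2 - 6*k + 5) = (k - 1)*(k + 4)*(k - 5)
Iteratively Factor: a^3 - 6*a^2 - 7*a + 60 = (a - 5)*(a^2 - a - 12) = (a - 5)*(a - 4)*(a + 3)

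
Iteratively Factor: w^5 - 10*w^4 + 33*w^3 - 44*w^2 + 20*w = (w - 5)*(w^4 - 5*w^3 + 8*w^2 - 4*w) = (w - 5)*(w - 2)*(w^3 - 3*w^2 + 2*w) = w*(w - 5)*(w - 2)*(w^2 - 3*w + 2) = w*(w - 5)*(w - 2)*(w - 1)*(w - 2)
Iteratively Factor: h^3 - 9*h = (h - 3)*(h^2 + 3*h) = h*(h - 3)*(h + 3)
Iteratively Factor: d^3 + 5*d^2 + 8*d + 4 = (d + 1)*(d^2 + 4*d + 4) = (d + 1)*(d + 2)*(d + 2)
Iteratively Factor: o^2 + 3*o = (o + 3)*(o)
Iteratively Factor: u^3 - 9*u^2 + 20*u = (u)*(u^2 - 9*u + 20) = u*(u - 4)*(u - 5)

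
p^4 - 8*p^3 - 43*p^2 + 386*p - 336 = (p - 8)*(p - 6)*(p - 1)*(p + 7)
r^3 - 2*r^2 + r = r*(r - 1)^2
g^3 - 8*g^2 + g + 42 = (g - 7)*(g - 3)*(g + 2)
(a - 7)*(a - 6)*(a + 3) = a^3 - 10*a^2 + 3*a + 126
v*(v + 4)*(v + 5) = v^3 + 9*v^2 + 20*v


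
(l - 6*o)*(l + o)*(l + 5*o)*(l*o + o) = l^4*o + l^3*o - 31*l^2*o^3 - 30*l*o^4 - 31*l*o^3 - 30*o^4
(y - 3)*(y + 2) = y^2 - y - 6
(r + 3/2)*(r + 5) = r^2 + 13*r/2 + 15/2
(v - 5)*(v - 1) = v^2 - 6*v + 5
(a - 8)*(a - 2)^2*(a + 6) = a^4 - 6*a^3 - 36*a^2 + 184*a - 192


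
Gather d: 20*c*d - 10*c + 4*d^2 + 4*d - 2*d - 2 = -10*c + 4*d^2 + d*(20*c + 2) - 2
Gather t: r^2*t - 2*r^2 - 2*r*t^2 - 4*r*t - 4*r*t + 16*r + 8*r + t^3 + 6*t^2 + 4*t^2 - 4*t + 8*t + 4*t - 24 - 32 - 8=-2*r^2 + 24*r + t^3 + t^2*(10 - 2*r) + t*(r^2 - 8*r + 8) - 64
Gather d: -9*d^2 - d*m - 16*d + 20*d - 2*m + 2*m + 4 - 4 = -9*d^2 + d*(4 - m)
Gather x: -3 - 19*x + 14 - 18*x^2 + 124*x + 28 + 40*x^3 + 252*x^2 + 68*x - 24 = 40*x^3 + 234*x^2 + 173*x + 15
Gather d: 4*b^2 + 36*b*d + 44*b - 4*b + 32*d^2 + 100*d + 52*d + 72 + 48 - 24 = 4*b^2 + 40*b + 32*d^2 + d*(36*b + 152) + 96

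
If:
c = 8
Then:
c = 8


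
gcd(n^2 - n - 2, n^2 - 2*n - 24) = 1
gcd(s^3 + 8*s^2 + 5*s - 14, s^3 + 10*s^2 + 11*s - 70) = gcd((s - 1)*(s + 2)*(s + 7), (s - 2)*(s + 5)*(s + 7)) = s + 7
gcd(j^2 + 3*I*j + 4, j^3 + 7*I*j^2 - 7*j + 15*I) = j - I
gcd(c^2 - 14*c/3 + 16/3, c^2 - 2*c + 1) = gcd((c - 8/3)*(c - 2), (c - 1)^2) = 1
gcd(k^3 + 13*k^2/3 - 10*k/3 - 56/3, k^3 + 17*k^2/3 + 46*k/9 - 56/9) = k^2 + 19*k/3 + 28/3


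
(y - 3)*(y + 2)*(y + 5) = y^3 + 4*y^2 - 11*y - 30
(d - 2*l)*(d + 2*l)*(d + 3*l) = d^3 + 3*d^2*l - 4*d*l^2 - 12*l^3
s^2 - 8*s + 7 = (s - 7)*(s - 1)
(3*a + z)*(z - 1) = 3*a*z - 3*a + z^2 - z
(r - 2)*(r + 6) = r^2 + 4*r - 12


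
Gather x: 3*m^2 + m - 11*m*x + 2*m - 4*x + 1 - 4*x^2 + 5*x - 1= 3*m^2 + 3*m - 4*x^2 + x*(1 - 11*m)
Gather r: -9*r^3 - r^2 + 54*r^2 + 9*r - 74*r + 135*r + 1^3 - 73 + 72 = -9*r^3 + 53*r^2 + 70*r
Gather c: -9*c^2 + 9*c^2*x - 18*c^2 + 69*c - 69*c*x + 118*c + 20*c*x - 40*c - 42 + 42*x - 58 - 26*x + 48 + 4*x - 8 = c^2*(9*x - 27) + c*(147 - 49*x) + 20*x - 60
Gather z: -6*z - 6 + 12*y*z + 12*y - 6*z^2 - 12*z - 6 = 12*y - 6*z^2 + z*(12*y - 18) - 12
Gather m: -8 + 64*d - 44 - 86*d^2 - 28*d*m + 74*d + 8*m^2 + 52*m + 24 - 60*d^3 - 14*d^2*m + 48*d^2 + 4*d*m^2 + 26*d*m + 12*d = -60*d^3 - 38*d^2 + 150*d + m^2*(4*d + 8) + m*(-14*d^2 - 2*d + 52) - 28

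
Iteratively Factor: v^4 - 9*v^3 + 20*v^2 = (v - 4)*(v^3 - 5*v^2) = v*(v - 4)*(v^2 - 5*v) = v^2*(v - 4)*(v - 5)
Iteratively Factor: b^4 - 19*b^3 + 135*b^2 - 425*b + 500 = (b - 5)*(b^3 - 14*b^2 + 65*b - 100) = (b - 5)^2*(b^2 - 9*b + 20) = (b - 5)^3*(b - 4)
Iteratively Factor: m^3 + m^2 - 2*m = (m)*(m^2 + m - 2) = m*(m - 1)*(m + 2)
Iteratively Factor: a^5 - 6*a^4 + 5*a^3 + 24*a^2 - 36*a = (a)*(a^4 - 6*a^3 + 5*a^2 + 24*a - 36) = a*(a + 2)*(a^3 - 8*a^2 + 21*a - 18) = a*(a - 3)*(a + 2)*(a^2 - 5*a + 6) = a*(a - 3)^2*(a + 2)*(a - 2)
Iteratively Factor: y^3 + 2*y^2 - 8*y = (y)*(y^2 + 2*y - 8) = y*(y - 2)*(y + 4)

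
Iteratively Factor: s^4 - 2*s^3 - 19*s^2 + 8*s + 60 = (s + 2)*(s^3 - 4*s^2 - 11*s + 30) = (s + 2)*(s + 3)*(s^2 - 7*s + 10) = (s - 2)*(s + 2)*(s + 3)*(s - 5)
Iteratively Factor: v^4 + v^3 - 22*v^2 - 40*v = (v + 2)*(v^3 - v^2 - 20*v) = v*(v + 2)*(v^2 - v - 20) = v*(v + 2)*(v + 4)*(v - 5)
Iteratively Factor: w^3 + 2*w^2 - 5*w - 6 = (w - 2)*(w^2 + 4*w + 3) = (w - 2)*(w + 3)*(w + 1)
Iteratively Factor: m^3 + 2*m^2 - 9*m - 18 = (m + 3)*(m^2 - m - 6) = (m + 2)*(m + 3)*(m - 3)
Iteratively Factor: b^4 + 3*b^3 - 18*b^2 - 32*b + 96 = (b + 4)*(b^3 - b^2 - 14*b + 24) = (b - 2)*(b + 4)*(b^2 + b - 12) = (b - 3)*(b - 2)*(b + 4)*(b + 4)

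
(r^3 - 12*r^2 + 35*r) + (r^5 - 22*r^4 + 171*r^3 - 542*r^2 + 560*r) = r^5 - 22*r^4 + 172*r^3 - 554*r^2 + 595*r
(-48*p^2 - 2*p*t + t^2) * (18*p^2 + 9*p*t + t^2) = -864*p^4 - 468*p^3*t - 48*p^2*t^2 + 7*p*t^3 + t^4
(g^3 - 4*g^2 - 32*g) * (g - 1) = g^4 - 5*g^3 - 28*g^2 + 32*g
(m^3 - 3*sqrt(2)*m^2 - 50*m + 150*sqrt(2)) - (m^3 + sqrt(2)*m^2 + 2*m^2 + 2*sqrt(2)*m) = -4*sqrt(2)*m^2 - 2*m^2 - 50*m - 2*sqrt(2)*m + 150*sqrt(2)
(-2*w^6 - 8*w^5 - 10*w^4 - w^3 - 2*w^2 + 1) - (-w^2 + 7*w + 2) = -2*w^6 - 8*w^5 - 10*w^4 - w^3 - w^2 - 7*w - 1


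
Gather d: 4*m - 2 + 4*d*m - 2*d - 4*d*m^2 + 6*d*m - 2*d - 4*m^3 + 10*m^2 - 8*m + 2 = d*(-4*m^2 + 10*m - 4) - 4*m^3 + 10*m^2 - 4*m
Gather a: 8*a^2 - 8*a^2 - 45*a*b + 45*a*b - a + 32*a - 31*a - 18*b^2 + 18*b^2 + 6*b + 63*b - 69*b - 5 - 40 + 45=0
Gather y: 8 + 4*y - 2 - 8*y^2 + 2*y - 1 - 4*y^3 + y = -4*y^3 - 8*y^2 + 7*y + 5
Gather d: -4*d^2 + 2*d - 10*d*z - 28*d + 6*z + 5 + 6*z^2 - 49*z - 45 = -4*d^2 + d*(-10*z - 26) + 6*z^2 - 43*z - 40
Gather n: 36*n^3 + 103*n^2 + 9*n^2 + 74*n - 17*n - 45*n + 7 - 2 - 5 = 36*n^3 + 112*n^2 + 12*n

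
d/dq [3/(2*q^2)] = -3/q^3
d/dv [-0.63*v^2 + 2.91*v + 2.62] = 2.91 - 1.26*v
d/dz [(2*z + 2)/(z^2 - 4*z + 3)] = 2*(z^2 - 4*z - 2*(z - 2)*(z + 1) + 3)/(z^2 - 4*z + 3)^2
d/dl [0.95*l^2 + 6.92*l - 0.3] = 1.9*l + 6.92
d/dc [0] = 0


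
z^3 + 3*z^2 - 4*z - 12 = (z - 2)*(z + 2)*(z + 3)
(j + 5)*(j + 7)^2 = j^3 + 19*j^2 + 119*j + 245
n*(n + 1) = n^2 + n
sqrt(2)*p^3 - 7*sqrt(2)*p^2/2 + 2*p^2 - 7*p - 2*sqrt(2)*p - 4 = (p - 4)*(p + sqrt(2))*(sqrt(2)*p + sqrt(2)/2)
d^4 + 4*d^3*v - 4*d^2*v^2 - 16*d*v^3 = d*(d - 2*v)*(d + 2*v)*(d + 4*v)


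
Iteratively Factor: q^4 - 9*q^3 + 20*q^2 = (q - 4)*(q^3 - 5*q^2) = q*(q - 4)*(q^2 - 5*q) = q*(q - 5)*(q - 4)*(q)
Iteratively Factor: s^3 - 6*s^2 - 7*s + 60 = (s - 4)*(s^2 - 2*s - 15) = (s - 5)*(s - 4)*(s + 3)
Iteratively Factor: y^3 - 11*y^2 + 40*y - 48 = (y - 3)*(y^2 - 8*y + 16) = (y - 4)*(y - 3)*(y - 4)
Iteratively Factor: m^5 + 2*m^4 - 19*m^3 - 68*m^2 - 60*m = (m + 3)*(m^4 - m^3 - 16*m^2 - 20*m) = (m - 5)*(m + 3)*(m^3 + 4*m^2 + 4*m) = (m - 5)*(m + 2)*(m + 3)*(m^2 + 2*m) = m*(m - 5)*(m + 2)*(m + 3)*(m + 2)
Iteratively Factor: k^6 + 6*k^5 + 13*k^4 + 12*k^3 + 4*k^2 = (k + 1)*(k^5 + 5*k^4 + 8*k^3 + 4*k^2) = (k + 1)^2*(k^4 + 4*k^3 + 4*k^2) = k*(k + 1)^2*(k^3 + 4*k^2 + 4*k) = k*(k + 1)^2*(k + 2)*(k^2 + 2*k) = k^2*(k + 1)^2*(k + 2)*(k + 2)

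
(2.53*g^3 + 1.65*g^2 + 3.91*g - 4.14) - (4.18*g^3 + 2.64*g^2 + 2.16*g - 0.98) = -1.65*g^3 - 0.99*g^2 + 1.75*g - 3.16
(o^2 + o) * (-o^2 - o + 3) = -o^4 - 2*o^3 + 2*o^2 + 3*o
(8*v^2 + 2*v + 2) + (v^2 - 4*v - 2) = 9*v^2 - 2*v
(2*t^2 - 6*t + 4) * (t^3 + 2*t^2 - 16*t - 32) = 2*t^5 - 2*t^4 - 40*t^3 + 40*t^2 + 128*t - 128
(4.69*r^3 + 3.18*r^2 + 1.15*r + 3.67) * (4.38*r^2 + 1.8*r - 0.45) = 20.5422*r^5 + 22.3704*r^4 + 8.6505*r^3 + 16.7136*r^2 + 6.0885*r - 1.6515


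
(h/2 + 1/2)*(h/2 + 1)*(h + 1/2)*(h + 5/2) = h^4/4 + 3*h^3/2 + 49*h^2/16 + 39*h/16 + 5/8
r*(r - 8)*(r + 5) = r^3 - 3*r^2 - 40*r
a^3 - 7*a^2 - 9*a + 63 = (a - 7)*(a - 3)*(a + 3)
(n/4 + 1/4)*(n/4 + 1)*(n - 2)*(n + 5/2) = n^4/16 + 11*n^3/32 + 3*n^2/32 - 23*n/16 - 5/4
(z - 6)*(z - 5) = z^2 - 11*z + 30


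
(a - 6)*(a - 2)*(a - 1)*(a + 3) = a^4 - 6*a^3 - 7*a^2 + 48*a - 36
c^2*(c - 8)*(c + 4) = c^4 - 4*c^3 - 32*c^2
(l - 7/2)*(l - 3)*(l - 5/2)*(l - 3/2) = l^4 - 21*l^3/2 + 161*l^2/4 - 531*l/8 + 315/8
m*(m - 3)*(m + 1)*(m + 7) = m^4 + 5*m^3 - 17*m^2 - 21*m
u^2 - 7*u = u*(u - 7)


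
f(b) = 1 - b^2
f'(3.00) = -6.00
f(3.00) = -8.00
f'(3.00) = -6.00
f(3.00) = -8.00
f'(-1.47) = 2.94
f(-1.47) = -1.16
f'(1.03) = -2.06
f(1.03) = -0.06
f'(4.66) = -9.32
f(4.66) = -20.72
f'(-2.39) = 4.78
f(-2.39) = -4.71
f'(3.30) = -6.60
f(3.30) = -9.89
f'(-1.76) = 3.52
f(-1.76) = -2.10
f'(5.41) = -10.82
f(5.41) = -28.27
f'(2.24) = -4.48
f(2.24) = -4.02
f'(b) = -2*b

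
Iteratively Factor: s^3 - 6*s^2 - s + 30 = (s + 2)*(s^2 - 8*s + 15) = (s - 5)*(s + 2)*(s - 3)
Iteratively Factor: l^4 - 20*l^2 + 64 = (l - 4)*(l^3 + 4*l^2 - 4*l - 16) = (l - 4)*(l + 2)*(l^2 + 2*l - 8) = (l - 4)*(l + 2)*(l + 4)*(l - 2)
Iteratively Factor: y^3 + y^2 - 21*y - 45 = (y - 5)*(y^2 + 6*y + 9) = (y - 5)*(y + 3)*(y + 3)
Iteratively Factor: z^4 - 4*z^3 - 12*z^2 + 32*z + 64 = (z + 2)*(z^3 - 6*z^2 + 32) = (z - 4)*(z + 2)*(z^2 - 2*z - 8) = (z - 4)^2*(z + 2)*(z + 2)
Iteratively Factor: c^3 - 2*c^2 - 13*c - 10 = (c + 1)*(c^2 - 3*c - 10) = (c - 5)*(c + 1)*(c + 2)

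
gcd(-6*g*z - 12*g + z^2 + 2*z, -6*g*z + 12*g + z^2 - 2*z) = -6*g + z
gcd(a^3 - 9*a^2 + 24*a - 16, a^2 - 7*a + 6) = a - 1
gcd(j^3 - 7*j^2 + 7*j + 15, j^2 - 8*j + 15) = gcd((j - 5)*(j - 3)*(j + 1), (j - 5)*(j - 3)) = j^2 - 8*j + 15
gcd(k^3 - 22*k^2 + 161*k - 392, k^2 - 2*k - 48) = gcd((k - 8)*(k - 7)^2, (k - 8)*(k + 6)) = k - 8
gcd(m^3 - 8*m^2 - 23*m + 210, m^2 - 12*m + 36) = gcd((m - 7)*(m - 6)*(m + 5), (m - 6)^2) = m - 6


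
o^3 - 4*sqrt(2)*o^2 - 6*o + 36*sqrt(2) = (o - 3*sqrt(2))^2*(o + 2*sqrt(2))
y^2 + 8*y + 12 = (y + 2)*(y + 6)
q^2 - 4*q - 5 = (q - 5)*(q + 1)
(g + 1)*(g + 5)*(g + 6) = g^3 + 12*g^2 + 41*g + 30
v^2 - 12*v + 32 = (v - 8)*(v - 4)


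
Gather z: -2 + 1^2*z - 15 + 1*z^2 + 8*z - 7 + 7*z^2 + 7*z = 8*z^2 + 16*z - 24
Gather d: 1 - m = 1 - m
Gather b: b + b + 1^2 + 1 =2*b + 2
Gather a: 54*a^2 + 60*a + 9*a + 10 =54*a^2 + 69*a + 10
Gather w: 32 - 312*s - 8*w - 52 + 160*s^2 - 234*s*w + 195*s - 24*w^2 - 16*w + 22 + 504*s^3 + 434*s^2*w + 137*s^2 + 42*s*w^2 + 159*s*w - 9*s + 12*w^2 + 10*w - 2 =504*s^3 + 297*s^2 - 126*s + w^2*(42*s - 12) + w*(434*s^2 - 75*s - 14)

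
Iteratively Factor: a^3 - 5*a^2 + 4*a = (a - 1)*(a^2 - 4*a) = (a - 4)*(a - 1)*(a)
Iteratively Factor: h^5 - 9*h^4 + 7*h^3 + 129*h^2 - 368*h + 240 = (h + 4)*(h^4 - 13*h^3 + 59*h^2 - 107*h + 60) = (h - 1)*(h + 4)*(h^3 - 12*h^2 + 47*h - 60) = (h - 4)*(h - 1)*(h + 4)*(h^2 - 8*h + 15) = (h - 4)*(h - 3)*(h - 1)*(h + 4)*(h - 5)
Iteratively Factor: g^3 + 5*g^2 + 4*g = (g + 4)*(g^2 + g) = (g + 1)*(g + 4)*(g)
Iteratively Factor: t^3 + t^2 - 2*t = (t)*(t^2 + t - 2) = t*(t - 1)*(t + 2)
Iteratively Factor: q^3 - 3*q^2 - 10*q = (q - 5)*(q^2 + 2*q) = q*(q - 5)*(q + 2)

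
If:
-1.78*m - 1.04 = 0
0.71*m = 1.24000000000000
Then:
No Solution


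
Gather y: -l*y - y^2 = -l*y - y^2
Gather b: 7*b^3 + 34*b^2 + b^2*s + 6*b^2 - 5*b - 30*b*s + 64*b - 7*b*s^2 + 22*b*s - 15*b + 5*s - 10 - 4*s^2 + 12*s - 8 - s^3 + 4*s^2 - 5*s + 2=7*b^3 + b^2*(s + 40) + b*(-7*s^2 - 8*s + 44) - s^3 + 12*s - 16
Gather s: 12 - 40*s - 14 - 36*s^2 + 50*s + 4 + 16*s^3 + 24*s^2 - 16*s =16*s^3 - 12*s^2 - 6*s + 2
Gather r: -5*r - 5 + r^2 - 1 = r^2 - 5*r - 6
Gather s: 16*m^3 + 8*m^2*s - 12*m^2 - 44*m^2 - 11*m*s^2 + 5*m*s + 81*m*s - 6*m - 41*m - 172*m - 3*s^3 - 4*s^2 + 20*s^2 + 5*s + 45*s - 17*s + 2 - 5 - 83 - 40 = 16*m^3 - 56*m^2 - 219*m - 3*s^3 + s^2*(16 - 11*m) + s*(8*m^2 + 86*m + 33) - 126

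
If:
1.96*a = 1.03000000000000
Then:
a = 0.53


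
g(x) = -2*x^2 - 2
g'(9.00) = -36.00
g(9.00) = -164.00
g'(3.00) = -12.00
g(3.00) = -20.00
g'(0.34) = -1.36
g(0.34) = -2.23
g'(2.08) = -8.32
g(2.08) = -10.65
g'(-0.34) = 1.36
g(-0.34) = -2.23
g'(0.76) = -3.04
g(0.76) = -3.16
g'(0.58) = -2.32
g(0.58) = -2.67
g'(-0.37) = 1.48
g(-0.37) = -2.27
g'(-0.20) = 0.80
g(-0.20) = -2.08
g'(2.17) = -8.68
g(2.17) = -11.42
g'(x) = -4*x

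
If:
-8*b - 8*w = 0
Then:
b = -w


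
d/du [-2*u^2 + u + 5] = 1 - 4*u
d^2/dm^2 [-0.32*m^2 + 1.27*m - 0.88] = -0.640000000000000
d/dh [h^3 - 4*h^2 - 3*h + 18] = 3*h^2 - 8*h - 3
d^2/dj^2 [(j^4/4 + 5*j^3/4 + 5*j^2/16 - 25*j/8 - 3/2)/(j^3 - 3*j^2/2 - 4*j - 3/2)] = 15*(2*j^3 + 3*j^2 + 12*j - 5)/(4*(j^6 - 6*j^5 + 3*j^4 + 28*j^3 - 9*j^2 - 54*j - 27))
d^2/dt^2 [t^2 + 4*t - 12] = 2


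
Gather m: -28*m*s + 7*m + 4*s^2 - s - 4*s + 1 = m*(7 - 28*s) + 4*s^2 - 5*s + 1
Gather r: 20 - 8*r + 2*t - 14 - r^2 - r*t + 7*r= -r^2 + r*(-t - 1) + 2*t + 6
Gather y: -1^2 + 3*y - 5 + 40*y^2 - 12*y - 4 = 40*y^2 - 9*y - 10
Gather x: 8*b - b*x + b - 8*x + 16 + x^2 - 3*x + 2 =9*b + x^2 + x*(-b - 11) + 18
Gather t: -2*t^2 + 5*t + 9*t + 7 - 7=-2*t^2 + 14*t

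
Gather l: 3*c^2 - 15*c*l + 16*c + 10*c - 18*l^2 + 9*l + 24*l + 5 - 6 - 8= 3*c^2 + 26*c - 18*l^2 + l*(33 - 15*c) - 9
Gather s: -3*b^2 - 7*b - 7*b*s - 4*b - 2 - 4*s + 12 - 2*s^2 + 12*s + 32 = -3*b^2 - 11*b - 2*s^2 + s*(8 - 7*b) + 42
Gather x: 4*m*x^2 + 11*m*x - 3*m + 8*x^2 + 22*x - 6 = -3*m + x^2*(4*m + 8) + x*(11*m + 22) - 6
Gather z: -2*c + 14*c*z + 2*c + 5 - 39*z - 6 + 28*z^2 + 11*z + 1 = 28*z^2 + z*(14*c - 28)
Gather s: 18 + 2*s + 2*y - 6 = 2*s + 2*y + 12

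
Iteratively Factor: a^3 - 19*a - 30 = (a - 5)*(a^2 + 5*a + 6) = (a - 5)*(a + 2)*(a + 3)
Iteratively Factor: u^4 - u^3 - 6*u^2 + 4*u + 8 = (u + 1)*(u^3 - 2*u^2 - 4*u + 8) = (u - 2)*(u + 1)*(u^2 - 4) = (u - 2)*(u + 1)*(u + 2)*(u - 2)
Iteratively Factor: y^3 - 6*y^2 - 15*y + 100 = (y + 4)*(y^2 - 10*y + 25) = (y - 5)*(y + 4)*(y - 5)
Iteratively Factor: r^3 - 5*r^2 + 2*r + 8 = (r - 4)*(r^2 - r - 2) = (r - 4)*(r - 2)*(r + 1)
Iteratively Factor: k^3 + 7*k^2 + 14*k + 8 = (k + 2)*(k^2 + 5*k + 4) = (k + 1)*(k + 2)*(k + 4)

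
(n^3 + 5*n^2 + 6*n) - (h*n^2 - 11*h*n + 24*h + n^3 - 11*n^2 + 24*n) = -h*n^2 + 11*h*n - 24*h + 16*n^2 - 18*n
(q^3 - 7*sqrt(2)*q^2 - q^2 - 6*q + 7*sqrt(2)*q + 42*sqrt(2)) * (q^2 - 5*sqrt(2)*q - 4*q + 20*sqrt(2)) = q^5 - 12*sqrt(2)*q^4 - 5*q^4 + 68*q^3 + 60*sqrt(2)*q^3 - 326*q^2 + 24*sqrt(2)*q^2 - 288*sqrt(2)*q - 140*q + 1680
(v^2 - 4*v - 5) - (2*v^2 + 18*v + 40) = -v^2 - 22*v - 45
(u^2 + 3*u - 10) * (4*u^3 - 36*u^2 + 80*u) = 4*u^5 - 24*u^4 - 68*u^3 + 600*u^2 - 800*u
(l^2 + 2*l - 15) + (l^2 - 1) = 2*l^2 + 2*l - 16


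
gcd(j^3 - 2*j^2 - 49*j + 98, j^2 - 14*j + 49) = j - 7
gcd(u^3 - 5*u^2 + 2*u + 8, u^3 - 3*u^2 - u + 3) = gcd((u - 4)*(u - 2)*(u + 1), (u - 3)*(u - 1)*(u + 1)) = u + 1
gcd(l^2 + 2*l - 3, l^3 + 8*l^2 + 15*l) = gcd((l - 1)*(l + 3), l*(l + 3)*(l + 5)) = l + 3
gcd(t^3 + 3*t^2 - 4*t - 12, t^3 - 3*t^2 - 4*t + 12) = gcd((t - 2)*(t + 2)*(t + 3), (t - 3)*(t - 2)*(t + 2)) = t^2 - 4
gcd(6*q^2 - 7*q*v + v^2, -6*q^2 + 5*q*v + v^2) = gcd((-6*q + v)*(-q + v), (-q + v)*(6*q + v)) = q - v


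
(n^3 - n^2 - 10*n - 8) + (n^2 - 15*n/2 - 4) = n^3 - 35*n/2 - 12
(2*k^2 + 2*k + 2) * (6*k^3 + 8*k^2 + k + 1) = 12*k^5 + 28*k^4 + 30*k^3 + 20*k^2 + 4*k + 2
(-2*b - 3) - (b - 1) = -3*b - 2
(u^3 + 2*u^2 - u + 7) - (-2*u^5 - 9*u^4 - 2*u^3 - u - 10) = 2*u^5 + 9*u^4 + 3*u^3 + 2*u^2 + 17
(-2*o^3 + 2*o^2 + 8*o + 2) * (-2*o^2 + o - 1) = 4*o^5 - 6*o^4 - 12*o^3 + 2*o^2 - 6*o - 2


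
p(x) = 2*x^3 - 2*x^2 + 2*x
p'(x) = 6*x^2 - 4*x + 2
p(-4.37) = -213.84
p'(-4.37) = 134.06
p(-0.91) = -4.98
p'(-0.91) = 10.61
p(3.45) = 65.22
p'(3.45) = 59.62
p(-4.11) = -180.86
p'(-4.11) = 119.79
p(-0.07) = -0.15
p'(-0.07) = 2.31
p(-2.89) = -70.76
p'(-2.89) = 63.67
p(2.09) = 13.70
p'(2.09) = 19.85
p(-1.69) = -18.75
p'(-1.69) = 25.90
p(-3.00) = -78.00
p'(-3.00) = 68.00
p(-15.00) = -7230.00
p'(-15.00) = 1412.00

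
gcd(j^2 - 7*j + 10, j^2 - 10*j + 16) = j - 2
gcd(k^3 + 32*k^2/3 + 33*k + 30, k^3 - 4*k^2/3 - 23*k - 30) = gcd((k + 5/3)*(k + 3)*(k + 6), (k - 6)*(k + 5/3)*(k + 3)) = k^2 + 14*k/3 + 5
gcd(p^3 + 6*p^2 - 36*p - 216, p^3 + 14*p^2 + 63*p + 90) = p + 6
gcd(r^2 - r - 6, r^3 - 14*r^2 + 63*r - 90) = r - 3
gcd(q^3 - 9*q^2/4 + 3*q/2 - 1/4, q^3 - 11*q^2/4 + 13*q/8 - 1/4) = q - 1/4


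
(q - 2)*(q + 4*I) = q^2 - 2*q + 4*I*q - 8*I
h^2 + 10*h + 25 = (h + 5)^2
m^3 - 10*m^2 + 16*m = m*(m - 8)*(m - 2)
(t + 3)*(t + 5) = t^2 + 8*t + 15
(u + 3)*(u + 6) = u^2 + 9*u + 18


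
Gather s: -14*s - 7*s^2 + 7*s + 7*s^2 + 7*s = 0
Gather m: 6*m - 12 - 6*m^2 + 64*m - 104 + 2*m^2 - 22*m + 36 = -4*m^2 + 48*m - 80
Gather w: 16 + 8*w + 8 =8*w + 24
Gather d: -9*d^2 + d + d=-9*d^2 + 2*d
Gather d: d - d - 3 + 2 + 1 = 0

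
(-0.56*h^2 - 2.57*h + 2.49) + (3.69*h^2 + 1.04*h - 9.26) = 3.13*h^2 - 1.53*h - 6.77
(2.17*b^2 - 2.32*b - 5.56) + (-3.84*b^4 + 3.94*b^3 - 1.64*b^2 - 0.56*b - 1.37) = -3.84*b^4 + 3.94*b^3 + 0.53*b^2 - 2.88*b - 6.93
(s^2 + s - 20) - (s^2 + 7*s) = -6*s - 20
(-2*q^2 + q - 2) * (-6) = 12*q^2 - 6*q + 12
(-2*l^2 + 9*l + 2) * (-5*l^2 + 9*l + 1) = 10*l^4 - 63*l^3 + 69*l^2 + 27*l + 2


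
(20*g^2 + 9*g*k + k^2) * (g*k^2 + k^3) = 20*g^3*k^2 + 29*g^2*k^3 + 10*g*k^4 + k^5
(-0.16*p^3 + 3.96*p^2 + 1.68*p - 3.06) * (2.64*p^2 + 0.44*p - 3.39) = -0.4224*p^5 + 10.384*p^4 + 6.72*p^3 - 20.7636*p^2 - 7.0416*p + 10.3734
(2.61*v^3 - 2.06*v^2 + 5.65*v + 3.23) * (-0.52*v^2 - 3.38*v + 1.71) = -1.3572*v^5 - 7.7506*v^4 + 8.4879*v^3 - 24.2992*v^2 - 1.2559*v + 5.5233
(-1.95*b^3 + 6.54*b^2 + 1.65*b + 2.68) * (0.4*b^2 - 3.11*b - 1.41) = -0.78*b^5 + 8.6805*b^4 - 16.9299*b^3 - 13.2809*b^2 - 10.6613*b - 3.7788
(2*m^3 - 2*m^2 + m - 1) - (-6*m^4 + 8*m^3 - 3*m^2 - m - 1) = 6*m^4 - 6*m^3 + m^2 + 2*m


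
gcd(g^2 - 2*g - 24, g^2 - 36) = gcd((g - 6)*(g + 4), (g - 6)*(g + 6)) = g - 6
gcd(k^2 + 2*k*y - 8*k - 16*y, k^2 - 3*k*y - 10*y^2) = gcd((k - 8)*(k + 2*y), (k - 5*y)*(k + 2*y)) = k + 2*y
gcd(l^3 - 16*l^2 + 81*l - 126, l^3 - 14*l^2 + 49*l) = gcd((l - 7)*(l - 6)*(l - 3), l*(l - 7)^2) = l - 7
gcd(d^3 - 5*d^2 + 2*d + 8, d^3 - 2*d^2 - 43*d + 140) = d - 4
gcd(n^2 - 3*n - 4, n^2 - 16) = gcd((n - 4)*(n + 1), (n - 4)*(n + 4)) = n - 4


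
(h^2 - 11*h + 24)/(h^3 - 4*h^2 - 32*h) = (h - 3)/(h*(h + 4))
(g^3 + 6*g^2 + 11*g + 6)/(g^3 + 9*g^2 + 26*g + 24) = (g + 1)/(g + 4)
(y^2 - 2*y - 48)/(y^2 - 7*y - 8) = (y + 6)/(y + 1)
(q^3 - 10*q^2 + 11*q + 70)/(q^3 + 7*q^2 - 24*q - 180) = (q^2 - 5*q - 14)/(q^2 + 12*q + 36)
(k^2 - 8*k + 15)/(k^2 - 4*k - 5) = (k - 3)/(k + 1)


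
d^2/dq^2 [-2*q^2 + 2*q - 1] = -4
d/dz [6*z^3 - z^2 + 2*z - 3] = 18*z^2 - 2*z + 2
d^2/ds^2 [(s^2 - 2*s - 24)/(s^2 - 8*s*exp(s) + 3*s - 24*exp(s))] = 2*((2*(s - 1)*(8*s*exp(s) - 2*s + 32*exp(s) - 3) - (-s^2 + 2*s + 24)*(4*s*exp(s) + 20*exp(s) - 1))*(s^2 - 8*s*exp(s) + 3*s - 24*exp(s)) - (-s^2 + 2*s + 24)*(8*s*exp(s) - 2*s + 32*exp(s) - 3)^2 + (s^2 - 8*s*exp(s) + 3*s - 24*exp(s))^2)/(s^2 - 8*s*exp(s) + 3*s - 24*exp(s))^3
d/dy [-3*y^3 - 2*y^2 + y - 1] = -9*y^2 - 4*y + 1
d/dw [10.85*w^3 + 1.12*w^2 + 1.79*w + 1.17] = 32.55*w^2 + 2.24*w + 1.79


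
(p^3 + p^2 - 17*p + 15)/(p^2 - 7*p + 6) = (p^2 + 2*p - 15)/(p - 6)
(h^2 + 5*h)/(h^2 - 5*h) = (h + 5)/(h - 5)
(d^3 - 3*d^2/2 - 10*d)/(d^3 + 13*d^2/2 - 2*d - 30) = d*(d - 4)/(d^2 + 4*d - 12)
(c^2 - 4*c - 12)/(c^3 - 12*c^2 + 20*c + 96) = 1/(c - 8)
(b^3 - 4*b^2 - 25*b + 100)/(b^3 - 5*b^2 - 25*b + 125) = (b - 4)/(b - 5)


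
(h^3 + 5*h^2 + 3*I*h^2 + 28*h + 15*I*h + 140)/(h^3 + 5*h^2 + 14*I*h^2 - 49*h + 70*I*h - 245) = (h - 4*I)/(h + 7*I)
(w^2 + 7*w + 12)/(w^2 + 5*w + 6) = (w + 4)/(w + 2)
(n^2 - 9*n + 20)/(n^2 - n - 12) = (n - 5)/(n + 3)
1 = 1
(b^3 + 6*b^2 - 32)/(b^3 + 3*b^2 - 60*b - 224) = (b^2 + 2*b - 8)/(b^2 - b - 56)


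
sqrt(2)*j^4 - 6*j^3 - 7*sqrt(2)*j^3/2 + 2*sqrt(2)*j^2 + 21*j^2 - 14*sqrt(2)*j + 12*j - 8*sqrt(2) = (j - 4)*(j - 2*sqrt(2))*(j - sqrt(2))*(sqrt(2)*j + sqrt(2)/2)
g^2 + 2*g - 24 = (g - 4)*(g + 6)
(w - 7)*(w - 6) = w^2 - 13*w + 42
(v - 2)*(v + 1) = v^2 - v - 2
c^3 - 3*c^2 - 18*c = c*(c - 6)*(c + 3)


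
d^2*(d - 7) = d^3 - 7*d^2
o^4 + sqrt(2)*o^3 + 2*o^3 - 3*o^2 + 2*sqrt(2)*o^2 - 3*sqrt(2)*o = o*(o - 1)*(o + 3)*(o + sqrt(2))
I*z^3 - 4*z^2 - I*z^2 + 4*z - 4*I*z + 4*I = (z + 2*I)^2*(I*z - I)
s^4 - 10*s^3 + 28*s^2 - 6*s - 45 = (s - 5)*(s - 3)^2*(s + 1)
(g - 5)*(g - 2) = g^2 - 7*g + 10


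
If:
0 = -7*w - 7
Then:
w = -1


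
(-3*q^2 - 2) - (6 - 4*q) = -3*q^2 + 4*q - 8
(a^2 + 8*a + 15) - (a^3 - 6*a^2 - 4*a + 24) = -a^3 + 7*a^2 + 12*a - 9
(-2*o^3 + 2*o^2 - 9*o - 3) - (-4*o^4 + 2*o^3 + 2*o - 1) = 4*o^4 - 4*o^3 + 2*o^2 - 11*o - 2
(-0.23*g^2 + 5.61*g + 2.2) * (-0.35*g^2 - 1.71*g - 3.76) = 0.0805*g^4 - 1.5702*g^3 - 9.4983*g^2 - 24.8556*g - 8.272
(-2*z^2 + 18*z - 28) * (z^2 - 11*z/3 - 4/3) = -2*z^4 + 76*z^3/3 - 274*z^2/3 + 236*z/3 + 112/3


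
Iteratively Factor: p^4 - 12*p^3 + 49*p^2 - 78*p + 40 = (p - 2)*(p^3 - 10*p^2 + 29*p - 20) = (p - 4)*(p - 2)*(p^2 - 6*p + 5) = (p - 4)*(p - 2)*(p - 1)*(p - 5)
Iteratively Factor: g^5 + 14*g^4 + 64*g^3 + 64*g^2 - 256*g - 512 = (g + 4)*(g^4 + 10*g^3 + 24*g^2 - 32*g - 128) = (g + 4)^2*(g^3 + 6*g^2 - 32) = (g + 4)^3*(g^2 + 2*g - 8) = (g - 2)*(g + 4)^3*(g + 4)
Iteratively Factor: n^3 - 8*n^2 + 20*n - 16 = (n - 2)*(n^2 - 6*n + 8) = (n - 2)^2*(n - 4)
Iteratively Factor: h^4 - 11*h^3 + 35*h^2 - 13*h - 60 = (h - 5)*(h^3 - 6*h^2 + 5*h + 12) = (h - 5)*(h - 4)*(h^2 - 2*h - 3) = (h - 5)*(h - 4)*(h + 1)*(h - 3)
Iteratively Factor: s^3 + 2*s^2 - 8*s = (s + 4)*(s^2 - 2*s) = (s - 2)*(s + 4)*(s)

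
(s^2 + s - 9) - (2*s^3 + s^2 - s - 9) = -2*s^3 + 2*s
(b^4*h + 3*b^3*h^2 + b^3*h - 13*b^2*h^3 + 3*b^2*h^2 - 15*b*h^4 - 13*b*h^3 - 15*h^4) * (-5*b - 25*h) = -5*b^5*h - 40*b^4*h^2 - 5*b^4*h - 10*b^3*h^3 - 40*b^3*h^2 + 400*b^2*h^4 - 10*b^2*h^3 + 375*b*h^5 + 400*b*h^4 + 375*h^5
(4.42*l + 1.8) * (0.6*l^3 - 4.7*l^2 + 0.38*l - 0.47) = 2.652*l^4 - 19.694*l^3 - 6.7804*l^2 - 1.3934*l - 0.846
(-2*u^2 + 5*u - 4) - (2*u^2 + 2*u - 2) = -4*u^2 + 3*u - 2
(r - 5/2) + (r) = 2*r - 5/2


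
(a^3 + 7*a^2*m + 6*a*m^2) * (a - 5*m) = a^4 + 2*a^3*m - 29*a^2*m^2 - 30*a*m^3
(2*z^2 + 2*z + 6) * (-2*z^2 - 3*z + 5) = -4*z^4 - 10*z^3 - 8*z^2 - 8*z + 30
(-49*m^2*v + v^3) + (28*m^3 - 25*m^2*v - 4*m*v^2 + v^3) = 28*m^3 - 74*m^2*v - 4*m*v^2 + 2*v^3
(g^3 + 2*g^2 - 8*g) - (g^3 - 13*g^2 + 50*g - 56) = 15*g^2 - 58*g + 56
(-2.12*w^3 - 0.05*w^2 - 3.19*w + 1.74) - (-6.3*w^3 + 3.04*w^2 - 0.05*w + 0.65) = 4.18*w^3 - 3.09*w^2 - 3.14*w + 1.09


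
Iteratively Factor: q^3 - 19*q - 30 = (q - 5)*(q^2 + 5*q + 6) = (q - 5)*(q + 3)*(q + 2)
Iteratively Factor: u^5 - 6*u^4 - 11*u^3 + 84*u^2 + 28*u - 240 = (u + 2)*(u^4 - 8*u^3 + 5*u^2 + 74*u - 120) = (u - 2)*(u + 2)*(u^3 - 6*u^2 - 7*u + 60) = (u - 5)*(u - 2)*(u + 2)*(u^2 - u - 12) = (u - 5)*(u - 2)*(u + 2)*(u + 3)*(u - 4)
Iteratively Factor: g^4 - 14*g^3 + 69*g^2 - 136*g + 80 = (g - 1)*(g^3 - 13*g^2 + 56*g - 80) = (g - 5)*(g - 1)*(g^2 - 8*g + 16) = (g - 5)*(g - 4)*(g - 1)*(g - 4)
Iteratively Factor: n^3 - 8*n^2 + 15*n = (n)*(n^2 - 8*n + 15) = n*(n - 3)*(n - 5)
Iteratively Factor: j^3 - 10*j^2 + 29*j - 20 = (j - 5)*(j^2 - 5*j + 4) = (j - 5)*(j - 4)*(j - 1)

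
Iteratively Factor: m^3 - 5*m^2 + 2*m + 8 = (m - 2)*(m^2 - 3*m - 4) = (m - 4)*(m - 2)*(m + 1)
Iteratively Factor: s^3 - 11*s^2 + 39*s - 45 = (s - 3)*(s^2 - 8*s + 15) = (s - 3)^2*(s - 5)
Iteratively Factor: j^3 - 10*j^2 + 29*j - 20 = (j - 4)*(j^2 - 6*j + 5) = (j - 4)*(j - 1)*(j - 5)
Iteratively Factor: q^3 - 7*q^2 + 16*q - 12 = (q - 3)*(q^2 - 4*q + 4) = (q - 3)*(q - 2)*(q - 2)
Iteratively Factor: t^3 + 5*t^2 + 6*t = (t)*(t^2 + 5*t + 6) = t*(t + 2)*(t + 3)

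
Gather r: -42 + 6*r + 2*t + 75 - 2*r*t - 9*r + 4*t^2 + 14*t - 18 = r*(-2*t - 3) + 4*t^2 + 16*t + 15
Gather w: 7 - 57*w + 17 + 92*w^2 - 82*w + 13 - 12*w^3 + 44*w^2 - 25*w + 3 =-12*w^3 + 136*w^2 - 164*w + 40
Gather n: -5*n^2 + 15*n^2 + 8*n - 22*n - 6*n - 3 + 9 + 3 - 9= 10*n^2 - 20*n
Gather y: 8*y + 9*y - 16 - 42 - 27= 17*y - 85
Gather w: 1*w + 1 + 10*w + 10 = 11*w + 11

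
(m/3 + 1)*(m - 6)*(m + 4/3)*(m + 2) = m^4/3 + m^3/9 - 76*m^2/9 - 68*m/3 - 16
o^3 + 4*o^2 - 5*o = o*(o - 1)*(o + 5)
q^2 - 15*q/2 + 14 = (q - 4)*(q - 7/2)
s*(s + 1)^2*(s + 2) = s^4 + 4*s^3 + 5*s^2 + 2*s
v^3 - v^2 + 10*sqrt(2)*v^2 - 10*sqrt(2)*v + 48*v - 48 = (v - 1)*(v + 4*sqrt(2))*(v + 6*sqrt(2))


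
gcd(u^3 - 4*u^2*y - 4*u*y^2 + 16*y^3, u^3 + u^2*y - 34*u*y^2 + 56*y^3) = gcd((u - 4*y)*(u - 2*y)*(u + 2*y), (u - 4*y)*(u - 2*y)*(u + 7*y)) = u^2 - 6*u*y + 8*y^2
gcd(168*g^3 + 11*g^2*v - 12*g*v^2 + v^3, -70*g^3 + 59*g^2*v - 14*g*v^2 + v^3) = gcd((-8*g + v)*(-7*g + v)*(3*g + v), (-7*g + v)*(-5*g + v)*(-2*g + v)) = -7*g + v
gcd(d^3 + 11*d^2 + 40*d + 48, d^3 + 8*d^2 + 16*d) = d^2 + 8*d + 16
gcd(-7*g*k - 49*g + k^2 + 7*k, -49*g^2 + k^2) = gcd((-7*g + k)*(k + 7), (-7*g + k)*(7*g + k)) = 7*g - k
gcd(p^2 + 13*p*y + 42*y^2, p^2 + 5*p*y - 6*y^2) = p + 6*y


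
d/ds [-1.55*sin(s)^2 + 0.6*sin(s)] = (0.6 - 3.1*sin(s))*cos(s)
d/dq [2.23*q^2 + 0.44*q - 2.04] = 4.46*q + 0.44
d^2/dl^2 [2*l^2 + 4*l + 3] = 4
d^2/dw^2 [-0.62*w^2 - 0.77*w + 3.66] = -1.24000000000000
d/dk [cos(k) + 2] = -sin(k)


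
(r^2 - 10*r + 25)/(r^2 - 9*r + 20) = (r - 5)/(r - 4)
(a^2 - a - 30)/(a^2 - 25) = (a - 6)/(a - 5)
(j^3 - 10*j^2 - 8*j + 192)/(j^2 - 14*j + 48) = j + 4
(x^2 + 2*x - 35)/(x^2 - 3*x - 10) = (x + 7)/(x + 2)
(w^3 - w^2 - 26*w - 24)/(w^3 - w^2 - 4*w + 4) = (w^3 - w^2 - 26*w - 24)/(w^3 - w^2 - 4*w + 4)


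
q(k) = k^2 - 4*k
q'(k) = 2*k - 4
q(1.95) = -4.00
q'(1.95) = -0.10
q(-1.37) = 7.36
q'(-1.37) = -6.74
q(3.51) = -1.72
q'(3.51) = 3.02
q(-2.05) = 12.40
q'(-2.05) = -8.10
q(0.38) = -1.38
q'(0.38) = -3.24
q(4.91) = 4.47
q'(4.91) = 5.82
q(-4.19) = 34.32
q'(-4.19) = -12.38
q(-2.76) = 18.66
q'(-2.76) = -9.52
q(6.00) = 12.00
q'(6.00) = 8.00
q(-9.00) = 117.00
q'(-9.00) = -22.00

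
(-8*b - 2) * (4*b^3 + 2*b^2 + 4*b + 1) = -32*b^4 - 24*b^3 - 36*b^2 - 16*b - 2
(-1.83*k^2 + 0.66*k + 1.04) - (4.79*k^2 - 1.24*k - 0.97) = -6.62*k^2 + 1.9*k + 2.01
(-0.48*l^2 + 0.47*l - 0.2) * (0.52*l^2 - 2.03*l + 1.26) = -0.2496*l^4 + 1.2188*l^3 - 1.6629*l^2 + 0.9982*l - 0.252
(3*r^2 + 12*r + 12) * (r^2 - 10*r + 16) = 3*r^4 - 18*r^3 - 60*r^2 + 72*r + 192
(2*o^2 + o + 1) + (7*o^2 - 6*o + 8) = 9*o^2 - 5*o + 9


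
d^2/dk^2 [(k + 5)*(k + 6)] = 2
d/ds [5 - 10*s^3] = -30*s^2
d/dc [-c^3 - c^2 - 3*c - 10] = -3*c^2 - 2*c - 3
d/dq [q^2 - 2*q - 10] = 2*q - 2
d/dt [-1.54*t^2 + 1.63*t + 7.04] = 1.63 - 3.08*t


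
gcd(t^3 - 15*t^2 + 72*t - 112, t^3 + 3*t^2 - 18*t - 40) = t - 4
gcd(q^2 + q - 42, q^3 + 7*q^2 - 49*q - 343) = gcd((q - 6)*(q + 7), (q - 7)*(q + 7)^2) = q + 7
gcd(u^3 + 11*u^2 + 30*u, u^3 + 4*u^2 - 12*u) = u^2 + 6*u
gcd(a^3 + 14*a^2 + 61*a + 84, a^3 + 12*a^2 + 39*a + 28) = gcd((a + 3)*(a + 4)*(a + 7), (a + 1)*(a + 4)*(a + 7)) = a^2 + 11*a + 28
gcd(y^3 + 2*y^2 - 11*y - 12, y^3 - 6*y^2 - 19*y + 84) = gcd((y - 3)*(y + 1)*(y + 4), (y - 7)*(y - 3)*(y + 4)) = y^2 + y - 12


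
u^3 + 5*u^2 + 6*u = u*(u + 2)*(u + 3)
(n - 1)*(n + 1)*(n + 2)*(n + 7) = n^4 + 9*n^3 + 13*n^2 - 9*n - 14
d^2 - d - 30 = (d - 6)*(d + 5)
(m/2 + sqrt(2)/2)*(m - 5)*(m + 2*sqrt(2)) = m^3/2 - 5*m^2/2 + 3*sqrt(2)*m^2/2 - 15*sqrt(2)*m/2 + 2*m - 10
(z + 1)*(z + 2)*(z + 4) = z^3 + 7*z^2 + 14*z + 8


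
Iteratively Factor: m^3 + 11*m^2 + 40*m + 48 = (m + 4)*(m^2 + 7*m + 12) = (m + 3)*(m + 4)*(m + 4)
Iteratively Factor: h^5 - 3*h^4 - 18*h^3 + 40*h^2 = (h - 5)*(h^4 + 2*h^3 - 8*h^2) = (h - 5)*(h - 2)*(h^3 + 4*h^2) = h*(h - 5)*(h - 2)*(h^2 + 4*h) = h*(h - 5)*(h - 2)*(h + 4)*(h)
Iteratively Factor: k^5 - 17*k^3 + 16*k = (k + 1)*(k^4 - k^3 - 16*k^2 + 16*k) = k*(k + 1)*(k^3 - k^2 - 16*k + 16) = k*(k + 1)*(k + 4)*(k^2 - 5*k + 4) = k*(k - 4)*(k + 1)*(k + 4)*(k - 1)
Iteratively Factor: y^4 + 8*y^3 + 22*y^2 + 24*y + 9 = (y + 1)*(y^3 + 7*y^2 + 15*y + 9) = (y + 1)*(y + 3)*(y^2 + 4*y + 3) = (y + 1)*(y + 3)^2*(y + 1)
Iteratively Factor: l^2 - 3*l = (l - 3)*(l)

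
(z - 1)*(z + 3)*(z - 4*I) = z^3 + 2*z^2 - 4*I*z^2 - 3*z - 8*I*z + 12*I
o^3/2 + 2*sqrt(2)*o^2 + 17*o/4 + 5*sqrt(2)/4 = (o/2 + sqrt(2)/2)*(o + sqrt(2)/2)*(o + 5*sqrt(2)/2)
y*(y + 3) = y^2 + 3*y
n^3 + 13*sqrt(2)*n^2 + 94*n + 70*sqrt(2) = (n + sqrt(2))*(n + 5*sqrt(2))*(n + 7*sqrt(2))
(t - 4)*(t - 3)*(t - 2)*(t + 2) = t^4 - 7*t^3 + 8*t^2 + 28*t - 48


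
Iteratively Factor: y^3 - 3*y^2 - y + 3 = (y - 3)*(y^2 - 1) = (y - 3)*(y - 1)*(y + 1)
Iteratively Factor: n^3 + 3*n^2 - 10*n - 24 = (n + 4)*(n^2 - n - 6) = (n - 3)*(n + 4)*(n + 2)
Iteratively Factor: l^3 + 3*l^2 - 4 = (l + 2)*(l^2 + l - 2) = (l - 1)*(l + 2)*(l + 2)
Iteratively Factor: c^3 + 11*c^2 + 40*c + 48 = (c + 4)*(c^2 + 7*c + 12) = (c + 4)^2*(c + 3)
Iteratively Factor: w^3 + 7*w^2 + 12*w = (w + 3)*(w^2 + 4*w) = (w + 3)*(w + 4)*(w)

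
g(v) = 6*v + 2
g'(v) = 6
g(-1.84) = -9.04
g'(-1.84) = 6.00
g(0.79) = 6.74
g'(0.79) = 6.00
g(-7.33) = -41.98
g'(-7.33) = 6.00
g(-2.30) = -11.80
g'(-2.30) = 6.00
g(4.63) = 29.78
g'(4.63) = 6.00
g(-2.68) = -14.08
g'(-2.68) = 6.00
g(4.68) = 30.08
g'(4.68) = 6.00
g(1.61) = 11.66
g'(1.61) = 6.00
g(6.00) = 38.00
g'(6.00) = 6.00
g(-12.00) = -70.00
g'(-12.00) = 6.00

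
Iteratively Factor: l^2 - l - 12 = (l - 4)*(l + 3)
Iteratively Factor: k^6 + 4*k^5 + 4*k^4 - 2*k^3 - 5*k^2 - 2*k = (k + 2)*(k^5 + 2*k^4 - 2*k^2 - k) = (k + 1)*(k + 2)*(k^4 + k^3 - k^2 - k) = (k + 1)^2*(k + 2)*(k^3 - k) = (k - 1)*(k + 1)^2*(k + 2)*(k^2 + k) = (k - 1)*(k + 1)^3*(k + 2)*(k)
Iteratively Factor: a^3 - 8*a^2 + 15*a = (a - 5)*(a^2 - 3*a) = (a - 5)*(a - 3)*(a)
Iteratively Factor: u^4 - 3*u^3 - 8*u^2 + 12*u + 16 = (u - 4)*(u^3 + u^2 - 4*u - 4) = (u - 4)*(u + 2)*(u^2 - u - 2) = (u - 4)*(u + 1)*(u + 2)*(u - 2)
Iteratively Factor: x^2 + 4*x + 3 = (x + 1)*(x + 3)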